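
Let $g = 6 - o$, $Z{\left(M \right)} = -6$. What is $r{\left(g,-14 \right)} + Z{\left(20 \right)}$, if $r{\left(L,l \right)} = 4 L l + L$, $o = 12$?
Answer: $324$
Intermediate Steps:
$g = -6$ ($g = 6 - 12 = -6$)
$r{\left(L,l \right)} = L + 4 L l$ ($r{\left(L,l \right)} = 4 L l + L = L + 4 L l$)
$r{\left(g,-14 \right)} + Z{\left(20 \right)} = - 6 \left(1 + 4 \left(-14\right)\right) - 6 = - 6 \left(1 - 56\right) - 6 = \left(-6\right) \left(-55\right) - 6 = 330 - 6 = 324$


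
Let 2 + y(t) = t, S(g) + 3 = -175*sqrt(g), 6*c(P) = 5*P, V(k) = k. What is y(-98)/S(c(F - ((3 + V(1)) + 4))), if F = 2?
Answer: 150/76567 - 8750*I*sqrt(5)/76567 ≈ 0.0019591 - 0.25554*I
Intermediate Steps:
c(P) = 5*P/6 (c(P) = (5*P)/6 = 5*P/6)
S(g) = -3 - 175*sqrt(g)
y(t) = -2 + t
y(-98)/S(c(F - ((3 + V(1)) + 4))) = (-2 - 98)/(-3 - 175*sqrt(30)*sqrt(2 - ((3 + 1) + 4))/6) = -100/(-3 - 175*sqrt(30)*sqrt(2 - (4 + 4))/6) = -100/(-3 - 175*sqrt(30)*sqrt(2 - 1*8)/6) = -100/(-3 - 175*sqrt(30)*sqrt(2 - 8)/6) = -100/(-3 - 175*I*sqrt(5))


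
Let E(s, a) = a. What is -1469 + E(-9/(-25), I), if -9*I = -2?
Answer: -13219/9 ≈ -1468.8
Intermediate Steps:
I = 2/9 (I = -⅑*(-2) = 2/9 ≈ 0.22222)
-1469 + E(-9/(-25), I) = -1469 + 2/9 = -13219/9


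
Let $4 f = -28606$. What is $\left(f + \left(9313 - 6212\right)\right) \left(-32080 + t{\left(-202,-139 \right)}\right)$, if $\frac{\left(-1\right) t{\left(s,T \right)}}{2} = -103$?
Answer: $129105637$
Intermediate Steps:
$f = - \frac{14303}{2}$ ($f = \frac{1}{4} \left(-28606\right) = - \frac{14303}{2} \approx -7151.5$)
$t{\left(s,T \right)} = 206$ ($t{\left(s,T \right)} = \left(-2\right) \left(-103\right) = 206$)
$\left(f + \left(9313 - 6212\right)\right) \left(-32080 + t{\left(-202,-139 \right)}\right) = \left(- \frac{14303}{2} + \left(9313 - 6212\right)\right) \left(-32080 + 206\right) = \left(- \frac{14303}{2} + \left(9313 - 6212\right)\right) \left(-31874\right) = \left(- \frac{14303}{2} + 3101\right) \left(-31874\right) = \left(- \frac{8101}{2}\right) \left(-31874\right) = 129105637$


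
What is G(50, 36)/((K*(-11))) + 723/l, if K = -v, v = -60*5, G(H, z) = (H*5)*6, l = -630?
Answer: -3701/2310 ≈ -1.6022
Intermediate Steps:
G(H, z) = 30*H (G(H, z) = (5*H)*6 = 30*H)
v = -300
K = 300 (K = -1*(-300) = 300)
G(50, 36)/((K*(-11))) + 723/l = (30*50)/((300*(-11))) + 723/(-630) = 1500/(-3300) + 723*(-1/630) = 1500*(-1/3300) - 241/210 = -5/11 - 241/210 = -3701/2310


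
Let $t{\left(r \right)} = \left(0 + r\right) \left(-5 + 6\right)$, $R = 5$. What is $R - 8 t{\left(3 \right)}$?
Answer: $-19$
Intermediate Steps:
$t{\left(r \right)} = r$ ($t{\left(r \right)} = r 1 = r$)
$R - 8 t{\left(3 \right)} = 5 - 24 = -19$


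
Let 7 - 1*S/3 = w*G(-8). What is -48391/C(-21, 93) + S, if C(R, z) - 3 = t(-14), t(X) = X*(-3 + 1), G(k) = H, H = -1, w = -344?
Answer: -2572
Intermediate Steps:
G(k) = -1
t(X) = -2*X (t(X) = X*(-2) = -2*X)
C(R, z) = 31 (C(R, z) = 3 - 2*(-14) = 3 + 28 = 31)
S = -1011 (S = 21 - (-1032)*(-1) = 21 - 3*344 = 21 - 1032 = -1011)
-48391/C(-21, 93) + S = -48391/31 - 1011 = -48391*1/31 - 1011 = -1561 - 1011 = -2572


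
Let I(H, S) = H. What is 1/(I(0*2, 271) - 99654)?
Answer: -1/99654 ≈ -1.0035e-5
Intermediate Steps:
1/(I(0*2, 271) - 99654) = 1/(0*2 - 99654) = 1/(0 - 99654) = 1/(-99654) = -1/99654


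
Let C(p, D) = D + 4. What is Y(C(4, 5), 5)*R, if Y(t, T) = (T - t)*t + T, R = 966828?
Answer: -29971668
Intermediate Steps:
C(p, D) = 4 + D
Y(t, T) = T + t*(T - t) (Y(t, T) = t*(T - t) + T = T + t*(T - t))
Y(C(4, 5), 5)*R = (5 - (4 + 5)² + 5*(4 + 5))*966828 = (5 - 1*9² + 5*9)*966828 = (5 - 1*81 + 45)*966828 = (5 - 81 + 45)*966828 = -31*966828 = -29971668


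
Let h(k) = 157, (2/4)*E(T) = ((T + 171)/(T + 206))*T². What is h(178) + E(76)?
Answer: 1448809/141 ≈ 10275.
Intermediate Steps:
E(T) = 2*T²*(171 + T)/(206 + T) (E(T) = 2*(((T + 171)/(T + 206))*T²) = 2*(((171 + T)/(206 + T))*T²) = 2*(T²*(171 + T)/(206 + T)) = 2*T²*(171 + T)/(206 + T))
h(178) + E(76) = 157 + 2*76²*(171 + 76)/(206 + 76) = 157 + 2*5776*247/282 = 157 + 2*5776*(1/282)*247 = 157 + 1426672/141 = 1448809/141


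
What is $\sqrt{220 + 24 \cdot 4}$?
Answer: $2 \sqrt{79} \approx 17.776$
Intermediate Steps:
$\sqrt{220 + 24 \cdot 4} = \sqrt{220 + 96} = \sqrt{316} = 2 \sqrt{79}$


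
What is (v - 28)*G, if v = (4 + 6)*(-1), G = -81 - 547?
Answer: 23864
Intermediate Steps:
G = -628
v = -10 (v = 10*(-1) = -10)
(v - 28)*G = (-10 - 28)*(-628) = -38*(-628) = 23864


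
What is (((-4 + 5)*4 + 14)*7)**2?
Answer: 15876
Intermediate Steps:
(((-4 + 5)*4 + 14)*7)**2 = ((1*4 + 14)*7)**2 = ((4 + 14)*7)**2 = (18*7)**2 = 126**2 = 15876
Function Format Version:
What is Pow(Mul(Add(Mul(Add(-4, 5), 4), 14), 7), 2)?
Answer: 15876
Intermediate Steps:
Pow(Mul(Add(Mul(Add(-4, 5), 4), 14), 7), 2) = Pow(Mul(Add(Mul(1, 4), 14), 7), 2) = Pow(Mul(Add(4, 14), 7), 2) = Pow(Mul(18, 7), 2) = Pow(126, 2) = 15876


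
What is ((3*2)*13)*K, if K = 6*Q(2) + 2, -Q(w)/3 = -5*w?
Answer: 14196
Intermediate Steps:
Q(w) = 15*w (Q(w) = -(-15)*w = 15*w)
K = 182 (K = 6*(15*2) + 2 = 6*30 + 2 = 180 + 2 = 182)
((3*2)*13)*K = ((3*2)*13)*182 = (6*13)*182 = 78*182 = 14196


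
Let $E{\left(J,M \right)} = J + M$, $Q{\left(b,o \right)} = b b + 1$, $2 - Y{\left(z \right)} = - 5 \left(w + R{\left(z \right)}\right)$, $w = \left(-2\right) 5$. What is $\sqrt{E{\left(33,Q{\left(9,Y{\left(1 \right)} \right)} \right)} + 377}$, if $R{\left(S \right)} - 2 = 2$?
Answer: $2 \sqrt{123} \approx 22.181$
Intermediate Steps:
$R{\left(S \right)} = 4$ ($R{\left(S \right)} = 2 + 2 = 4$)
$w = -10$
$Y{\left(z \right)} = -28$ ($Y{\left(z \right)} = 2 - - 5 \left(-10 + 4\right) = 2 - \left(-5\right) \left(-6\right) = 2 - 30 = -28$)
$Q{\left(b,o \right)} = 1 + b^{2}$ ($Q{\left(b,o \right)} = b^{2} + 1 = 1 + b^{2}$)
$\sqrt{E{\left(33,Q{\left(9,Y{\left(1 \right)} \right)} \right)} + 377} = \sqrt{\left(33 + \left(1 + 9^{2}\right)\right) + 377} = \sqrt{\left(33 + \left(1 + 81\right)\right) + 377} = \sqrt{\left(33 + 82\right) + 377} = \sqrt{115 + 377} = \sqrt{492} = 2 \sqrt{123}$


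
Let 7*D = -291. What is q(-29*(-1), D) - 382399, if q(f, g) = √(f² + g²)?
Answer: -382399 + √125890/7 ≈ -3.8235e+5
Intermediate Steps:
D = -291/7 (D = (⅐)*(-291) = -291/7 ≈ -41.571)
q(-29*(-1), D) - 382399 = √((-29*(-1))² + (-291/7)²) - 382399 = √(29² + 84681/49) - 382399 = √(841 + 84681/49) - 382399 = √(125890/49) - 382399 = √125890/7 - 382399 = -382399 + √125890/7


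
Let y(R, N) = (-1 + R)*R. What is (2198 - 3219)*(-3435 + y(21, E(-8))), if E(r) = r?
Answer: 3078315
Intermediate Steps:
y(R, N) = R*(-1 + R)
(2198 - 3219)*(-3435 + y(21, E(-8))) = (2198 - 3219)*(-3435 + 21*(-1 + 21)) = -1021*(-3435 + 21*20) = -1021*(-3435 + 420) = -1021*(-3015) = 3078315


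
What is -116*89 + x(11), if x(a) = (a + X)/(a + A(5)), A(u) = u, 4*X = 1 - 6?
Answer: -660697/64 ≈ -10323.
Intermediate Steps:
X = -5/4 (X = (1 - 6)/4 = (¼)*(-5) = -5/4 ≈ -1.2500)
x(a) = (-5/4 + a)/(5 + a) (x(a) = (a - 5/4)/(a + 5) = (-5/4 + a)/(5 + a))
-116*89 + x(11) = -116*89 + (-5/4 + 11)/(5 + 11) = -10324 + (39/4)/16 = -10324 + (1/16)*(39/4) = -10324 + 39/64 = -660697/64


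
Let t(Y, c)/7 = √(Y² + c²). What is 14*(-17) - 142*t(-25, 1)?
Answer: -238 - 994*√626 ≈ -25108.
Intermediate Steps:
t(Y, c) = 7*√(Y² + c²)
14*(-17) - 142*t(-25, 1) = 14*(-17) - 994*√((-25)² + 1²) = -238 - 994*√(625 + 1) = -238 - 994*√626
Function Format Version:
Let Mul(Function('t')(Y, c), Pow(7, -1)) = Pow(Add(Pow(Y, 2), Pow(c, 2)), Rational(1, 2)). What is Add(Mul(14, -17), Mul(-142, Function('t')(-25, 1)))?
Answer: Add(-238, Mul(-994, Pow(626, Rational(1, 2)))) ≈ -25108.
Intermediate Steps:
Function('t')(Y, c) = Mul(7, Pow(Add(Pow(Y, 2), Pow(c, 2)), Rational(1, 2)))
Add(Mul(14, -17), Mul(-142, Function('t')(-25, 1))) = Add(Mul(14, -17), Mul(-142, Mul(7, Pow(Add(Pow(-25, 2), Pow(1, 2)), Rational(1, 2))))) = Add(-238, Mul(-142, Mul(7, Pow(Add(625, 1), Rational(1, 2))))) = Add(-238, Mul(-142, Mul(7, Pow(626, Rational(1, 2))))) = Add(-238, Mul(-994, Pow(626, Rational(1, 2))))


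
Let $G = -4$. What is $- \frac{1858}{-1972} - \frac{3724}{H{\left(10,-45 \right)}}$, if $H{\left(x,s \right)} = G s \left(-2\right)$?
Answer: $\frac{250394}{22185} \approx 11.287$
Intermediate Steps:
$H{\left(x,s \right)} = 8 s$ ($H{\left(x,s \right)} = - 4 s \left(-2\right) = 8 s$)
$- \frac{1858}{-1972} - \frac{3724}{H{\left(10,-45 \right)}} = - \frac{1858}{-1972} - \frac{3724}{8 \left(-45\right)} = \left(-1858\right) \left(- \frac{1}{1972}\right) - \frac{3724}{-360} = \frac{929}{986} - - \frac{931}{90} = \frac{929}{986} + \frac{931}{90} = \frac{250394}{22185}$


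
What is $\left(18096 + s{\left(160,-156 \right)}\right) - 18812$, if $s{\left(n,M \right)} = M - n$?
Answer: $-1032$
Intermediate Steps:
$\left(18096 + s{\left(160,-156 \right)}\right) - 18812 = \left(18096 - 316\right) - 18812 = 17780 - 18812 = -1032$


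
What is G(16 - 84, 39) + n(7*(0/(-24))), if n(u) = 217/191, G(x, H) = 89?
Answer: 17216/191 ≈ 90.136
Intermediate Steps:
n(u) = 217/191 (n(u) = 217*(1/191) = 217/191)
G(16 - 84, 39) + n(7*(0/(-24))) = 89 + 217/191 = 17216/191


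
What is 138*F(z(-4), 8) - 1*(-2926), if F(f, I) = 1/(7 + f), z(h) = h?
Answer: 2972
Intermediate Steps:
138*F(z(-4), 8) - 1*(-2926) = 138/(7 - 4) - 1*(-2926) = 138/3 + 2926 = 138*(1/3) + 2926 = 46 + 2926 = 2972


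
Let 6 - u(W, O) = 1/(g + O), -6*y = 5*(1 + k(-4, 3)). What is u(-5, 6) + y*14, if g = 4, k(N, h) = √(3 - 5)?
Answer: -173/30 - 35*I*√2/3 ≈ -5.7667 - 16.499*I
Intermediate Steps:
k(N, h) = I*√2 (k(N, h) = √(-2) = I*√2)
y = -⅚ - 5*I*√2/6 (y = -5*(1 + I*√2)/6 = -(5 + 5*I*√2)/6 = -⅚ - 5*I*√2/6 ≈ -0.83333 - 1.1785*I)
u(W, O) = 6 - 1/(4 + O)
u(-5, 6) + y*14 = (23 + 6*6)/(4 + 6) + (-⅚ - 5*I*√2/6)*14 = (23 + 36)/10 + (-35/3 - 35*I*√2/3) = (⅒)*59 + (-35/3 - 35*I*√2/3) = 59/10 + (-35/3 - 35*I*√2/3) = -173/30 - 35*I*√2/3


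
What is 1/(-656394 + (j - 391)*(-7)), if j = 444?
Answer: -1/656765 ≈ -1.5226e-6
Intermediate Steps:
1/(-656394 + (j - 391)*(-7)) = 1/(-656394 + (444 - 391)*(-7)) = 1/(-656394 + 53*(-7)) = 1/(-656394 - 371) = 1/(-656765) = -1/656765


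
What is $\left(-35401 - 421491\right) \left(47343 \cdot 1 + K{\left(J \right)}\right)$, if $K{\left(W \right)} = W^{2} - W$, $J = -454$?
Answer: $-116010818396$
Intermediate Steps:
$\left(-35401 - 421491\right) \left(47343 \cdot 1 + K{\left(J \right)}\right) = \left(-35401 - 421491\right) \left(47343 \cdot 1 - 454 \left(-1 - 454\right)\right) = - 456892 \left(47343 - -206570\right) = - 456892 \left(47343 + 206570\right) = \left(-456892\right) 253913 = -116010818396$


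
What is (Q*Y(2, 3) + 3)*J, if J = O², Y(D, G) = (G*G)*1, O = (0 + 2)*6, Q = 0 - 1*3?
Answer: -3456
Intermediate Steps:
Q = -3 (Q = 0 - 3 = -3)
O = 12 (O = 2*6 = 12)
Y(D, G) = G² (Y(D, G) = G²*1 = G²)
J = 144 (J = 12² = 144)
(Q*Y(2, 3) + 3)*J = (-3*3² + 3)*144 = (-3*9 + 3)*144 = (-27 + 3)*144 = -24*144 = -3456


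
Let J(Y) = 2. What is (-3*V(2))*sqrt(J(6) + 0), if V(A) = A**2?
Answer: -12*sqrt(2) ≈ -16.971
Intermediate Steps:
(-3*V(2))*sqrt(J(6) + 0) = (-3*2**2)*sqrt(2 + 0) = (-3*4)*sqrt(2) = -12*sqrt(2)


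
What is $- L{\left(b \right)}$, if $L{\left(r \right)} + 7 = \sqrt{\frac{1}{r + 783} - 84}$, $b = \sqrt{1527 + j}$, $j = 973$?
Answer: $7 - \frac{i \sqrt{1189507}}{119} \approx 7.0 - 9.1651 i$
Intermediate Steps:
$b = 50$ ($b = \sqrt{1527 + 973} = \sqrt{2500} = 50$)
$L{\left(r \right)} = -7 + \sqrt{-84 + \frac{1}{783 + r}}$ ($L{\left(r \right)} = -7 + \sqrt{\frac{1}{r + 783} - 84} = -7 + \sqrt{\frac{1}{783 + r} - 84} = -7 + \sqrt{-84 + \frac{1}{783 + r}}$)
$- L{\left(b \right)} = - (-7 + \sqrt{\frac{-65771 - 4200}{783 + 50}}) = - (-7 + \sqrt{\frac{-65771 - 4200}{833}}) = - (-7 + \sqrt{\frac{1}{833} \left(-69971\right)}) = - (-7 + \sqrt{- \frac{69971}{833}}) = - (-7 + \frac{i \sqrt{1189507}}{119}) = 7 - \frac{i \sqrt{1189507}}{119}$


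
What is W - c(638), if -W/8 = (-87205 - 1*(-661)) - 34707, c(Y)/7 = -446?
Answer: 973130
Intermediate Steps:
c(Y) = -3122 (c(Y) = 7*(-446) = -3122)
W = 970008 (W = -8*((-87205 - 1*(-661)) - 34707) = -8*((-87205 + 661) - 34707) = -8*(-86544 - 34707) = -8*(-121251) = 970008)
W - c(638) = 970008 - 1*(-3122) = 970008 + 3122 = 973130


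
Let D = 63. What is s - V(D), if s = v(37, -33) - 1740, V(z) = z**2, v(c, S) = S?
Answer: -5742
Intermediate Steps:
s = -1773 (s = -33 - 1740 = -1773)
s - V(D) = -1773 - 1*63**2 = -1773 - 1*3969 = -1773 - 3969 = -5742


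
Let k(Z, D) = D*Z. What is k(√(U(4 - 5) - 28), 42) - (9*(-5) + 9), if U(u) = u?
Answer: 36 + 42*I*√29 ≈ 36.0 + 226.18*I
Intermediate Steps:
k(√(U(4 - 5) - 28), 42) - (9*(-5) + 9) = 42*√((4 - 5) - 28) - (9*(-5) + 9) = 42*√(-1 - 28) - (-45 + 9) = 42*√(-29) - 1*(-36) = 42*(I*√29) + 36 = 42*I*√29 + 36 = 36 + 42*I*√29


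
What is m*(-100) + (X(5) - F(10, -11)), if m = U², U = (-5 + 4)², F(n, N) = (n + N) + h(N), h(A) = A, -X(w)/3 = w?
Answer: -103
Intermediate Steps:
X(w) = -3*w
F(n, N) = n + 2*N (F(n, N) = (n + N) + N = (N + n) + N = n + 2*N)
U = 1 (U = (-1)² = 1)
m = 1 (m = 1² = 1)
m*(-100) + (X(5) - F(10, -11)) = 1*(-100) + (-3*5 - (10 + 2*(-11))) = -100 + (-15 - (10 - 22)) = -100 + (-15 - 1*(-12)) = -100 + (-15 + 12) = -100 - 3 = -103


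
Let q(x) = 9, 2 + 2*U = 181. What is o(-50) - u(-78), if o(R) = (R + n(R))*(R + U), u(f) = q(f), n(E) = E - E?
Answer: -1984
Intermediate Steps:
U = 179/2 (U = -1 + (½)*181 = -1 + 181/2 = 179/2 ≈ 89.500)
n(E) = 0
u(f) = 9
o(R) = R*(179/2 + R) (o(R) = (R + 0)*(R + 179/2) = R*(179/2 + R))
o(-50) - u(-78) = (½)*(-50)*(179 + 2*(-50)) - 1*9 = (½)*(-50)*(179 - 100) - 9 = (½)*(-50)*79 - 9 = -1975 - 9 = -1984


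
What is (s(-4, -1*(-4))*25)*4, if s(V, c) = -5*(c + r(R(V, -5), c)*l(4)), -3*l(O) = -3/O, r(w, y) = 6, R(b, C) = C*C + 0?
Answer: -2750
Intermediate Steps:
R(b, C) = C² (R(b, C) = C² + 0 = C²)
l(O) = 1/O (l(O) = -(-1)/O = 1/O)
s(V, c) = -15/2 - 5*c (s(V, c) = -5*(c + 6/4) = -5*(c + 6*(¼)) = -5*(c + 3/2) = -5*(3/2 + c) = -15/2 - 5*c)
(s(-4, -1*(-4))*25)*4 = ((-15/2 - (-5)*(-4))*25)*4 = ((-15/2 - 5*4)*25)*4 = ((-15/2 - 20)*25)*4 = -55/2*25*4 = -1375/2*4 = -2750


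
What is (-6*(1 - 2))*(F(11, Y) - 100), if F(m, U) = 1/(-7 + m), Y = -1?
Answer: -1197/2 ≈ -598.50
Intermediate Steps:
(-6*(1 - 2))*(F(11, Y) - 100) = (-6*(1 - 2))*(1/(-7 + 11) - 100) = (-6*(-1))*(1/4 - 100) = 6*(¼ - 100) = 6*(-399/4) = -1197/2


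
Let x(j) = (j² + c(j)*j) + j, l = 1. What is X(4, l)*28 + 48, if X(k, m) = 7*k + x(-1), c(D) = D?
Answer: 860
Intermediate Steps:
x(j) = j + 2*j² (x(j) = (j² + j*j) + j = (j² + j²) + j = 2*j² + j = j + 2*j²)
X(k, m) = 1 + 7*k (X(k, m) = 7*k - (1 + 2*(-1)) = 7*k - (1 - 2) = 7*k - 1*(-1) = 7*k + 1 = 1 + 7*k)
X(4, l)*28 + 48 = (1 + 7*4)*28 + 48 = (1 + 28)*28 + 48 = 29*28 + 48 = 812 + 48 = 860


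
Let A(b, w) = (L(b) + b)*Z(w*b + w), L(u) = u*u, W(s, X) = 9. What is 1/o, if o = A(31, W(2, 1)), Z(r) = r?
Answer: 1/285696 ≈ 3.5002e-6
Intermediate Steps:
L(u) = u²
A(b, w) = (b + b²)*(w + b*w) (A(b, w) = (b² + b)*(w*b + w) = (b + b²)*(b*w + w) = (b + b²)*(w + b*w))
o = 285696 (o = 31*9*(1 + 31)² = 31*9*32² = 31*9*1024 = 285696)
1/o = 1/285696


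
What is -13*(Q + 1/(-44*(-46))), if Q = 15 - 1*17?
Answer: 52611/2024 ≈ 25.994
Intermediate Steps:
Q = -2 (Q = 15 - 17 = -2)
-13*(Q + 1/(-44*(-46))) = -13*(-2 + 1/(-44*(-46))) = -13*(-2 - 1/44*(-1/46)) = -13*(-2 + 1/2024) = -13*(-4047/2024) = 52611/2024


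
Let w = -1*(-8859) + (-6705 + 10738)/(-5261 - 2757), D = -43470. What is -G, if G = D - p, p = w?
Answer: 419569889/8018 ≈ 52329.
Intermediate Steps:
w = 71027429/8018 (w = 8859 + 4033/(-8018) = 8859 + 4033*(-1/8018) = 8859 - 4033/8018 = 71027429/8018 ≈ 8858.5)
p = 71027429/8018 ≈ 8858.5
G = -419569889/8018 (G = -43470 - 1*71027429/8018 = -43470 - 71027429/8018 = -419569889/8018 ≈ -52329.)
-G = -1*(-419569889/8018) = 419569889/8018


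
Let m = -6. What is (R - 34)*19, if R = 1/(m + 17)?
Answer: -7087/11 ≈ -644.27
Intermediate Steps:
R = 1/11 (R = 1/(-6 + 17) = 1/11 ≈ 0.090909)
(R - 34)*19 = (1/11 - 34)*19 = -373/11*19 = -7087/11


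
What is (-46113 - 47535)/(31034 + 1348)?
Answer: -15608/5397 ≈ -2.8920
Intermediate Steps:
(-46113 - 47535)/(31034 + 1348) = -93648/32382 = -93648*1/32382 = -15608/5397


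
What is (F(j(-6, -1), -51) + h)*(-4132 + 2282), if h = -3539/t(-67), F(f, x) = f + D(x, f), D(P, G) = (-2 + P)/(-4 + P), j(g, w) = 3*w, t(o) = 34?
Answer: 36713805/187 ≈ 1.9633e+5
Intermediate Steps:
D(P, G) = (-2 + P)/(-4 + P)
F(f, x) = f + (-2 + x)/(-4 + x)
h = -3539/34 ≈ -104.09
(F(j(-6, -1), -51) + h)*(-4132 + 2282) = ((-2 - 51 + (3*(-1))*(-4 - 51))/(-4 - 51) - 3539/34)*(-4132 + 2282) = ((-2 - 51 - 3*(-55))/(-55) - 3539/34)*(-1850) = (-(-2 - 51 + 165)/55 - 3539/34)*(-1850) = (-1/55*112 - 3539/34)*(-1850) = (-112/55 - 3539/34)*(-1850) = -198453/1870*(-1850) = 36713805/187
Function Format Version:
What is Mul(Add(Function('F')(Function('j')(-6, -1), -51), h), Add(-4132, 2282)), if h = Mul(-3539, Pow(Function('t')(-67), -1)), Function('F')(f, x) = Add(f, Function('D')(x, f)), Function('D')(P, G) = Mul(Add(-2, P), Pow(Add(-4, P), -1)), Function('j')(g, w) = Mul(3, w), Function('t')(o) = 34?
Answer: Rational(36713805, 187) ≈ 1.9633e+5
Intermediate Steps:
Function('D')(P, G) = Mul(Pow(Add(-4, P), -1), Add(-2, P))
Function('F')(f, x) = Add(f, Mul(Pow(Add(-4, x), -1), Add(-2, x)))
h = Rational(-3539, 34) (h = Mul(-3539, Pow(34, -1)) = Mul(-3539, Rational(1, 34)) = Rational(-3539, 34) ≈ -104.09)
Mul(Add(Function('F')(Function('j')(-6, -1), -51), h), Add(-4132, 2282)) = Mul(Add(Mul(Pow(Add(-4, -51), -1), Add(-2, -51, Mul(Mul(3, -1), Add(-4, -51)))), Rational(-3539, 34)), Add(-4132, 2282)) = Mul(Add(Mul(Pow(-55, -1), Add(-2, -51, Mul(-3, -55))), Rational(-3539, 34)), -1850) = Mul(Add(Mul(Rational(-1, 55), Add(-2, -51, 165)), Rational(-3539, 34)), -1850) = Mul(Add(Mul(Rational(-1, 55), 112), Rational(-3539, 34)), -1850) = Mul(Add(Rational(-112, 55), Rational(-3539, 34)), -1850) = Mul(Rational(-198453, 1870), -1850) = Rational(36713805, 187)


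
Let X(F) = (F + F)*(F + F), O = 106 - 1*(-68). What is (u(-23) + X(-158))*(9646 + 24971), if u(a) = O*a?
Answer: 3318177918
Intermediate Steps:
O = 174 (O = 106 + 68 = 174)
u(a) = 174*a
X(F) = 4*F**2 (X(F) = (2*F)*(2*F) = 4*F**2)
(u(-23) + X(-158))*(9646 + 24971) = (174*(-23) + 4*(-158)**2)*(9646 + 24971) = (-4002 + 4*24964)*34617 = (-4002 + 99856)*34617 = 95854*34617 = 3318177918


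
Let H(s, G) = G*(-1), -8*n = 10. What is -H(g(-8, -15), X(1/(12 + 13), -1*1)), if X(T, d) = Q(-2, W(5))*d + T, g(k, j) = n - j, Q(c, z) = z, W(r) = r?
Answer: -124/25 ≈ -4.9600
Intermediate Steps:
n = -5/4 (n = -1/8*10 = -5/4 ≈ -1.2500)
g(k, j) = -5/4 - j
X(T, d) = T + 5*d (X(T, d) = 5*d + T = T + 5*d)
H(s, G) = -G
-H(g(-8, -15), X(1/(12 + 13), -1*1)) = -(-1)*(1/(12 + 13) + 5*(-1*1)) = -(-1)*(1/25 + 5*(-1)) = -(-1)*(1/25 - 5) = -(-1)*(-124)/25 = -1*124/25 = -124/25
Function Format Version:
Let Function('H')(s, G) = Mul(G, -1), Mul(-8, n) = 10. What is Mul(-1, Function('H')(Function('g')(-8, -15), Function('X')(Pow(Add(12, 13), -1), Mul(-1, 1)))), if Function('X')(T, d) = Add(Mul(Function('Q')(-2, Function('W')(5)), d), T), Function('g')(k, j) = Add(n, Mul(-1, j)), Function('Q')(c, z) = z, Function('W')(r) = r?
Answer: Rational(-124, 25) ≈ -4.9600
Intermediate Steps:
n = Rational(-5, 4) (n = Mul(Rational(-1, 8), 10) = Rational(-5, 4) ≈ -1.2500)
Function('g')(k, j) = Add(Rational(-5, 4), Mul(-1, j))
Function('X')(T, d) = Add(T, Mul(5, d)) (Function('X')(T, d) = Add(Mul(5, d), T) = Add(T, Mul(5, d)))
Function('H')(s, G) = Mul(-1, G)
Mul(-1, Function('H')(Function('g')(-8, -15), Function('X')(Pow(Add(12, 13), -1), Mul(-1, 1)))) = Mul(-1, Mul(-1, Add(Pow(Add(12, 13), -1), Mul(5, Mul(-1, 1))))) = Mul(-1, Mul(-1, Add(Pow(25, -1), Mul(5, -1)))) = Mul(-1, Mul(-1, Add(Rational(1, 25), -5))) = Mul(-1, Mul(-1, Rational(-124, 25))) = Mul(-1, Rational(124, 25)) = Rational(-124, 25)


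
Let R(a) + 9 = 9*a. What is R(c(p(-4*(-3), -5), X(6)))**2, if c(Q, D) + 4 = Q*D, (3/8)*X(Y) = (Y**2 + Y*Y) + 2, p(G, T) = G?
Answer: 452285289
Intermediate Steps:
X(Y) = 16/3 + 16*Y**2/3 (X(Y) = 8*((Y**2 + Y*Y) + 2)/3 = 8*((Y**2 + Y**2) + 2)/3 = 8*(2*Y**2 + 2)/3 = 8*(2 + 2*Y**2)/3 = 16/3 + 16*Y**2/3)
c(Q, D) = -4 + D*Q (c(Q, D) = -4 + Q*D = -4 + D*Q)
R(a) = -9 + 9*a
R(c(p(-4*(-3), -5), X(6)))**2 = (-9 + 9*(-4 + (16/3 + (16/3)*6**2)*(-4*(-3))))**2 = (-9 + 9*(-4 + (16/3 + (16/3)*36)*12))**2 = (-9 + 9*(-4 + (16/3 + 192)*12))**2 = (-9 + 9*(-4 + (592/3)*12))**2 = (-9 + 9*(-4 + 2368))**2 = (-9 + 9*2364)**2 = (-9 + 21276)**2 = 21267**2 = 452285289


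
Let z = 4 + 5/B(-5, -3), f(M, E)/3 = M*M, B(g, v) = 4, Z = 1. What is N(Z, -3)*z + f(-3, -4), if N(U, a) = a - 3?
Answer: -9/2 ≈ -4.5000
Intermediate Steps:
f(M, E) = 3*M² (f(M, E) = 3*(M*M) = 3*M²)
N(U, a) = -3 + a
z = 21/4 (z = 4 + 5/4 = 21/4 ≈ 5.2500)
N(Z, -3)*z + f(-3, -4) = (-3 - 3)*(21/4) + 3*(-3)² = -6*21/4 + 3*9 = -63/2 + 27 = -9/2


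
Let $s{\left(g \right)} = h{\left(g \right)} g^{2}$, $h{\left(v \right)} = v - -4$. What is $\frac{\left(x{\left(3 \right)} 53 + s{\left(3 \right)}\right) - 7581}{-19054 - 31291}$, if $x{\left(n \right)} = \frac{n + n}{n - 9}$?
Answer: $\frac{7571}{50345} \approx 0.15038$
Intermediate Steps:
$x{\left(n \right)} = \frac{2 n}{-9 + n}$
$h{\left(v \right)} = 4 + v$ ($h{\left(v \right)} = v + 4 = 4 + v$)
$s{\left(g \right)} = g^{2} \left(4 + g\right)$ ($s{\left(g \right)} = \left(4 + g\right) g^{2} = g^{2} \left(4 + g\right)$)
$\frac{\left(x{\left(3 \right)} 53 + s{\left(3 \right)}\right) - 7581}{-19054 - 31291} = \frac{\left(2 \cdot 3 \frac{1}{-9 + 3} \cdot 53 + 3^{2} \left(4 + 3\right)\right) - 7581}{-19054 - 31291} = \frac{\left(2 \cdot 3 \frac{1}{-6} \cdot 53 + 9 \cdot 7\right) - 7581}{-50345} = \left(\left(2 \cdot 3 \left(- \frac{1}{6}\right) 53 + 63\right) - 7581\right) \left(- \frac{1}{50345}\right) = \left(\left(\left(-1\right) 53 + 63\right) - 7581\right) \left(- \frac{1}{50345}\right) = \left(\left(-53 + 63\right) - 7581\right) \left(- \frac{1}{50345}\right) = \left(10 - 7581\right) \left(- \frac{1}{50345}\right) = \left(-7571\right) \left(- \frac{1}{50345}\right) = \frac{7571}{50345}$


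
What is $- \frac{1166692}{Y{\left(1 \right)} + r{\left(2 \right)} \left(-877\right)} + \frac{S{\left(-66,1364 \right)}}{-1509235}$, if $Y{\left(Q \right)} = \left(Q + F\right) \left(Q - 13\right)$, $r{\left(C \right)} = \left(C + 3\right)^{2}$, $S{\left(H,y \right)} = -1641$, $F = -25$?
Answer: $\frac{251549700991}{4665045385} \approx 53.922$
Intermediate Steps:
$r{\left(C \right)} = \left(3 + C\right)^{2}$
$Y{\left(Q \right)} = \left(-25 + Q\right) \left(-13 + Q\right)$ ($Y{\left(Q \right)} = \left(Q - 25\right) \left(Q - 13\right) = \left(-25 + Q\right) \left(-13 + Q\right)$)
$- \frac{1166692}{Y{\left(1 \right)} + r{\left(2 \right)} \left(-877\right)} + \frac{S{\left(-66,1364 \right)}}{-1509235} = - \frac{1166692}{\left(325 + 1^{2} - 38\right) + \left(3 + 2\right)^{2} \left(-877\right)} - \frac{1641}{-1509235} = - \frac{1166692}{\left(325 + 1 - 38\right) + 5^{2} \left(-877\right)} - - \frac{1641}{1509235} = - \frac{1166692}{288 + 25 \left(-877\right)} + \frac{1641}{1509235} = - \frac{1166692}{288 - 21925} + \frac{1641}{1509235} = - \frac{1166692}{-21637} + \frac{1641}{1509235} = \left(-1166692\right) \left(- \frac{1}{21637}\right) + \frac{1641}{1509235} = \frac{1166692}{21637} + \frac{1641}{1509235} = \frac{251549700991}{4665045385}$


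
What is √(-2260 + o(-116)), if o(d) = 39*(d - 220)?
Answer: 2*I*√3841 ≈ 123.95*I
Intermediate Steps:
o(d) = -8580 + 39*d (o(d) = 39*(-220 + d) = -8580 + 39*d)
√(-2260 + o(-116)) = √(-2260 + (-8580 + 39*(-116))) = √(-2260 + (-8580 - 4524)) = √(-2260 - 13104) = √(-15364) = 2*I*√3841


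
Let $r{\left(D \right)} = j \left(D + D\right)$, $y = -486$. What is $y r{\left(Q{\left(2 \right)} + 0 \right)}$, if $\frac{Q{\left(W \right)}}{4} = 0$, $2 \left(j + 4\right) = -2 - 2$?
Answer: $0$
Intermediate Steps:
$j = -6$ ($j = -4 + \frac{-2 - 2}{2} = -4 + \frac{1}{2} \left(-4\right) = -4 - 2 = -6$)
$Q{\left(W \right)} = 0$ ($Q{\left(W \right)} = 4 \cdot 0 = 0$)
$r{\left(D \right)} = - 12 D$ ($r{\left(D \right)} = - 6 \left(D + D\right) = - 6 \cdot 2 D = - 12 D$)
$y r{\left(Q{\left(2 \right)} + 0 \right)} = - 486 \left(- 12 \left(0 + 0\right)\right) = - 486 \left(\left(-12\right) 0\right) = \left(-486\right) 0 = 0$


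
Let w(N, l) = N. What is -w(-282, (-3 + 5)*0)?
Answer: 282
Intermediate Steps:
-w(-282, (-3 + 5)*0) = -1*(-282) = 282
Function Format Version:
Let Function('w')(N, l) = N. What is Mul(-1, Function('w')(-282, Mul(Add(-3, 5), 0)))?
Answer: 282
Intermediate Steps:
Mul(-1, Function('w')(-282, Mul(Add(-3, 5), 0))) = Mul(-1, -282) = 282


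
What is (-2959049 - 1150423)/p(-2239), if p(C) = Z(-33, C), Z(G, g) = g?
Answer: 4109472/2239 ≈ 1835.4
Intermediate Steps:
p(C) = C
(-2959049 - 1150423)/p(-2239) = (-2959049 - 1150423)/(-2239) = -4109472*(-1/2239) = 4109472/2239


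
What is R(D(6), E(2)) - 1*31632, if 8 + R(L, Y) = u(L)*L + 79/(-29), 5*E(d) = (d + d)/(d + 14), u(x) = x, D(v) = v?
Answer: -916595/29 ≈ -31607.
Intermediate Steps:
E(d) = 2*d/(5*(14 + d)) (E(d) = ((d + d)/(d + 14))/5 = ((2*d)/(14 + d))/5 = (2*d/(14 + d))/5 = 2*d/(5*(14 + d)))
R(L, Y) = -311/29 + L² (R(L, Y) = -8 + (L*L + 79/(-29)) = -8 + (L² + 79*(-1/29)) = -8 + (L² - 79/29) = -8 + (-79/29 + L²) = -311/29 + L²)
R(D(6), E(2)) - 1*31632 = (-311/29 + 6²) - 1*31632 = (-311/29 + 36) - 31632 = 733/29 - 31632 = -916595/29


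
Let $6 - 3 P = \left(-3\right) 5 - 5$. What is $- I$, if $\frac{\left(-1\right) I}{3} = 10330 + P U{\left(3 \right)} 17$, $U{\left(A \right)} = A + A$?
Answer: $33642$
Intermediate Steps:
$P = \frac{26}{3}$ ($P = 2 - \frac{\left(-3\right) 5 - 5}{3} = 2 - \frac{-15 - 5}{3} = 2 - - \frac{20}{3} = 2 + \frac{20}{3} = \frac{26}{3} \approx 8.6667$)
$U{\left(A \right)} = 2 A$
$I = -33642$ ($I = - 3 \left(10330 + \frac{26 \cdot 2 \cdot 3}{3} \cdot 17\right) = - 3 \left(10330 + \frac{26}{3} \cdot 6 \cdot 17\right) = - 3 \left(10330 + 52 \cdot 17\right) = - 3 \left(10330 + 884\right) = \left(-3\right) 11214 = -33642$)
$- I = \left(-1\right) \left(-33642\right) = 33642$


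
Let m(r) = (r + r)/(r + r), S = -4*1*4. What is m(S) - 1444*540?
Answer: -779759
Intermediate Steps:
S = -16 (S = -4*4 = -16)
m(r) = 1 (m(r) = (2*r)/((2*r)) = (2*r)*(1/(2*r)) = 1)
m(S) - 1444*540 = 1 - 1444*540 = 1 - 779760 = -779759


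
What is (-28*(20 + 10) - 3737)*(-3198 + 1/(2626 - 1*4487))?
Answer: 27239919383/1861 ≈ 1.4637e+7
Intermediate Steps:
(-28*(20 + 10) - 3737)*(-3198 + 1/(2626 - 1*4487)) = (-28*30 - 3737)*(-3198 + 1/(2626 - 4487)) = (-840 - 3737)*(-3198 + 1/(-1861)) = -4577*(-3198 - 1/1861) = -4577*(-5951479/1861) = 27239919383/1861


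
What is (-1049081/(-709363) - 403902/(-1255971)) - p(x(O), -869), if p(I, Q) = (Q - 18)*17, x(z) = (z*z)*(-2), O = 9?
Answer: 4478692894901148/296979785491 ≈ 15081.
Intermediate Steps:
x(z) = -2*z**2 (x(z) = z**2*(-2) = -2*z**2)
p(I, Q) = -306 + 17*Q (p(I, Q) = (-18 + Q)*17 = -306 + 17*Q)
(-1049081/(-709363) - 403902/(-1255971)) - p(x(O), -869) = (-1049081/(-709363) - 403902/(-1255971)) - (-306 + 17*(-869)) = (-1049081*(-1/709363) - 403902*(-1/1255971)) - (-306 - 14773) = (1049081/709363 + 134634/418657) - 1*(-15079) = 534709482359/296979785491 + 15079 = 4478692894901148/296979785491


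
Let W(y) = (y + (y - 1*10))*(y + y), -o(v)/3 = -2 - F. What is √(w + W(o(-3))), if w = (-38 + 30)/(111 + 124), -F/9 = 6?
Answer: 2*√1387030630/235 ≈ 316.96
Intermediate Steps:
F = -54 (F = -9*6 = -54)
o(v) = -156 (o(v) = -3*(-2 - 1*(-54)) = -3*(-2 + 54) = -3*52 = -156)
W(y) = 2*y*(-10 + 2*y) (W(y) = (y + (y - 10))*(2*y) = (y + (-10 + y))*(2*y) = (-10 + 2*y)*(2*y) = 2*y*(-10 + 2*y))
w = -8/235 ≈ -0.034043
√(w + W(o(-3))) = √(-8/235 + 4*(-156)*(-5 - 156)) = √(-8/235 + 4*(-156)*(-161)) = √(-8/235 + 100464) = √(23609032/235) = 2*√1387030630/235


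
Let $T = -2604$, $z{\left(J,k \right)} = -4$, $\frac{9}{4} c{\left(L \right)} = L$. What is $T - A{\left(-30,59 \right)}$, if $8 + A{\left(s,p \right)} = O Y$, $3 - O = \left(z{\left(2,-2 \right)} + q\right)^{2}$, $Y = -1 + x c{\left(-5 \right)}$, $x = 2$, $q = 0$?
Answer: $- \frac{24001}{9} \approx -2666.8$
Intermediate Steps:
$c{\left(L \right)} = \frac{4 L}{9}$
$Y = - \frac{49}{9}$ ($Y = -1 + 2 \cdot \frac{4}{9} \left(-5\right) = -1 + 2 \left(- \frac{20}{9}\right) = -1 - \frac{40}{9} = - \frac{49}{9} \approx -5.4444$)
$O = -13$ ($O = 3 - \left(-4 + 0\right)^{2} = 3 - \left(-4\right)^{2} = 3 - 16 = -13$)
$A{\left(s,p \right)} = \frac{565}{9}$ ($A{\left(s,p \right)} = -8 - - \frac{637}{9} = -8 + \frac{637}{9} = \frac{565}{9}$)
$T - A{\left(-30,59 \right)} = -2604 - \frac{565}{9} = - \frac{24001}{9}$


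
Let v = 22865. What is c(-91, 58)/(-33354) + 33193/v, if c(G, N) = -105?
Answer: 21755297/14953710 ≈ 1.4548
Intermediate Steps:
c(-91, 58)/(-33354) + 33193/v = -105/(-33354) + 33193/22865 = -105*(-1/33354) + 33193*(1/22865) = 35/11118 + 33193/22865 = 21755297/14953710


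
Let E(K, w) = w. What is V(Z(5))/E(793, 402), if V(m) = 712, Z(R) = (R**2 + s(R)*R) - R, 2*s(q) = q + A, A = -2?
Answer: 356/201 ≈ 1.7711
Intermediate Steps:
s(q) = -1 + q/2 (s(q) = (q - 2)/2 = (-2 + q)/2 = -1 + q/2)
Z(R) = R**2 - R + R*(-1 + R/2) (Z(R) = (R**2 + (-1 + R/2)*R) - R = (R**2 + R*(-1 + R/2)) - R = R**2 - R + R*(-1 + R/2))
V(Z(5))/E(793, 402) = 712/402 = 712*(1/402) = 356/201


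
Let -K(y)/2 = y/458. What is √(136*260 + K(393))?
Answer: √1854223763/229 ≈ 188.04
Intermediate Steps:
K(y) = -y/229 (K(y) = -2*y/458 = -y/229)
√(136*260 + K(393)) = √(136*260 - 1/229*393) = √(35360 - 393/229) = √(8097047/229) = √1854223763/229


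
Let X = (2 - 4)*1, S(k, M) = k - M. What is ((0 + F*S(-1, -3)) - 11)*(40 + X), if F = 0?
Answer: -418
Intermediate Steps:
X = -2 (X = -2*1 = -2)
((0 + F*S(-1, -3)) - 11)*(40 + X) = ((0 + 0*(-1 - 1*(-3))) - 11)*(40 - 2) = ((0 + 0*(-1 + 3)) - 11)*38 = ((0 + 0*2) - 11)*38 = ((0 + 0) - 11)*38 = (0 - 11)*38 = -11*38 = -418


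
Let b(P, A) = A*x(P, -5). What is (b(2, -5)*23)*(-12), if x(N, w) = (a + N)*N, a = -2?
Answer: 0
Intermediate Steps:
x(N, w) = N*(-2 + N) (x(N, w) = (-2 + N)*N = N*(-2 + N))
b(P, A) = A*P*(-2 + P) (b(P, A) = A*(P*(-2 + P)) = A*P*(-2 + P))
(b(2, -5)*23)*(-12) = (-5*2*(-2 + 2)*23)*(-12) = (-5*2*0*23)*(-12) = (0*23)*(-12) = 0*(-12) = 0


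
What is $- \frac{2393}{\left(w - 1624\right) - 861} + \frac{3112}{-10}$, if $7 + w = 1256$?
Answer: $- \frac{1911251}{6180} \approx -309.26$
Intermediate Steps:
$w = 1249$ ($w = -7 + 1256 = 1249$)
$- \frac{2393}{\left(w - 1624\right) - 861} + \frac{3112}{-10} = - \frac{2393}{\left(1249 - 1624\right) - 861} + \frac{3112}{-10} = - \frac{2393}{-375 - 861} + 3112 \left(- \frac{1}{10}\right) = - \frac{2393}{-1236} - \frac{1556}{5} = \left(-2393\right) \left(- \frac{1}{1236}\right) - \frac{1556}{5} = \frac{2393}{1236} - \frac{1556}{5} = - \frac{1911251}{6180}$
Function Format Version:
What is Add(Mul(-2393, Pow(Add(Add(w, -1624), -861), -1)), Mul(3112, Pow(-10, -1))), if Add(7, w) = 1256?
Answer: Rational(-1911251, 6180) ≈ -309.26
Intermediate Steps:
w = 1249 (w = Add(-7, 1256) = 1249)
Add(Mul(-2393, Pow(Add(Add(w, -1624), -861), -1)), Mul(3112, Pow(-10, -1))) = Add(Mul(-2393, Pow(Add(Add(1249, -1624), -861), -1)), Mul(3112, Pow(-10, -1))) = Add(Mul(-2393, Pow(Add(-375, -861), -1)), Mul(3112, Rational(-1, 10))) = Add(Mul(-2393, Pow(-1236, -1)), Rational(-1556, 5)) = Add(Mul(-2393, Rational(-1, 1236)), Rational(-1556, 5)) = Add(Rational(2393, 1236), Rational(-1556, 5)) = Rational(-1911251, 6180)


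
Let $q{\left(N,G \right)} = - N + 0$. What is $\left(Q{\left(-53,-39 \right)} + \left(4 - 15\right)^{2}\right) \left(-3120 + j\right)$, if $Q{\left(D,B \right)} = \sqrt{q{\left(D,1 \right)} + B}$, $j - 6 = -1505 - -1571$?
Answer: $-368808 - 3048 \sqrt{14} \approx -3.8021 \cdot 10^{5}$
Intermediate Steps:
$j = 72$ ($j = 6 - -66 = 6 + \left(-1505 + 1571\right) = 6 + 66 = 72$)
$q{\left(N,G \right)} = - N$
$Q{\left(D,B \right)} = \sqrt{B - D}$ ($Q{\left(D,B \right)} = \sqrt{- D + B} = \sqrt{B - D}$)
$\left(Q{\left(-53,-39 \right)} + \left(4 - 15\right)^{2}\right) \left(-3120 + j\right) = \left(\sqrt{-39 - -53} + \left(4 - 15\right)^{2}\right) \left(-3120 + 72\right) = \left(\sqrt{-39 + 53} + \left(-11\right)^{2}\right) \left(-3048\right) = \left(\sqrt{14} + 121\right) \left(-3048\right) = \left(121 + \sqrt{14}\right) \left(-3048\right) = -368808 - 3048 \sqrt{14}$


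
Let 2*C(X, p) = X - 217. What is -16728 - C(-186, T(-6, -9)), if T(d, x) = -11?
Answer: -33053/2 ≈ -16527.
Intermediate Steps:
C(X, p) = -217/2 + X/2 (C(X, p) = (X - 217)/2 = (-217 + X)/2 = -217/2 + X/2)
-16728 - C(-186, T(-6, -9)) = -16728 - (-217/2 + (½)*(-186)) = -16728 - (-217/2 - 93) = -16728 - 1*(-403/2) = -16728 + 403/2 = -33053/2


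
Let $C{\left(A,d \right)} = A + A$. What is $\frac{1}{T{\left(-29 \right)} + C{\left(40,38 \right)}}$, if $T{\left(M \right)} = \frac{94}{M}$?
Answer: $\frac{29}{2226} \approx 0.013028$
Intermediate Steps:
$C{\left(A,d \right)} = 2 A$
$\frac{1}{T{\left(-29 \right)} + C{\left(40,38 \right)}} = \frac{1}{\frac{94}{-29} + 2 \cdot 40} = \frac{1}{94 \left(- \frac{1}{29}\right) + 80} = \frac{1}{- \frac{94}{29} + 80} = \frac{1}{\frac{2226}{29}} = \frac{29}{2226}$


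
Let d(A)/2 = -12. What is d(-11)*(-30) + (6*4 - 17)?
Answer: 727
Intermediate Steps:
d(A) = -24 (d(A) = 2*(-12) = -24)
d(-11)*(-30) + (6*4 - 17) = -24*(-30) + (6*4 - 17) = 720 + (24 - 17) = 720 + 7 = 727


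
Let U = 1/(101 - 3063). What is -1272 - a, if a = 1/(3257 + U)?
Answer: -12271283338/9647233 ≈ -1272.0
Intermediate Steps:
U = -1/2962 (U = 1/(-2962) = -1/2962 ≈ -0.00033761)
a = 2962/9647233 (a = 1/(3257 - 1/2962) = 1/(9647233/2962) = 2962/9647233 ≈ 0.00030703)
-1272 - a = -1272 - 1*2962/9647233 = -1272 - 2962/9647233 = -12271283338/9647233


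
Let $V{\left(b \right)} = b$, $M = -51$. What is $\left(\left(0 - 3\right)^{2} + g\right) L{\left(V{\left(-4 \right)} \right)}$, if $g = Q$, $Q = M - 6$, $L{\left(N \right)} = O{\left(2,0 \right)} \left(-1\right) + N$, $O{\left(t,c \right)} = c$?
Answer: $192$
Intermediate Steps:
$L{\left(N \right)} = N$ ($L{\left(N \right)} = 0 \left(-1\right) + N = 0 + N = N$)
$Q = -57$ ($Q = -51 - 6 = -57$)
$g = -57$
$\left(\left(0 - 3\right)^{2} + g\right) L{\left(V{\left(-4 \right)} \right)} = \left(\left(0 - 3\right)^{2} - 57\right) \left(-4\right) = \left(\left(-3\right)^{2} - 57\right) \left(-4\right) = \left(9 - 57\right) \left(-4\right) = \left(-48\right) \left(-4\right) = 192$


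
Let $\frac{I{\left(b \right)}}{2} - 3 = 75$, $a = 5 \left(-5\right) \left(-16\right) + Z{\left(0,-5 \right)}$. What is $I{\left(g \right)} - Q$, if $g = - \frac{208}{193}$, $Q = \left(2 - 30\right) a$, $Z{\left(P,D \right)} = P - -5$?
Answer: $11496$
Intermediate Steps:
$Z{\left(P,D \right)} = 5 + P$ ($Z{\left(P,D \right)} = P + 5 = 5 + P$)
$a = 405$ ($a = 5 \left(-5\right) \left(-16\right) + \left(5 + 0\right) = \left(-25\right) \left(-16\right) + 5 = 400 + 5 = 405$)
$Q = -11340$ ($Q = \left(2 - 30\right) 405 = \left(-28\right) 405 = -11340$)
$g = - \frac{208}{193}$ ($g = \left(-208\right) \frac{1}{193} = - \frac{208}{193} \approx -1.0777$)
$I{\left(b \right)} = 156$ ($I{\left(b \right)} = 6 + 2 \cdot 75 = 6 + 150 = 156$)
$I{\left(g \right)} - Q = 156 - -11340 = 156 + 11340 = 11496$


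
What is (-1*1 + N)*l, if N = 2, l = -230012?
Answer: -230012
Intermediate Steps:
(-1*1 + N)*l = (-1*1 + 2)*(-230012) = (-1 + 2)*(-230012) = 1*(-230012) = -230012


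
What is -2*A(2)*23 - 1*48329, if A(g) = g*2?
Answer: -48513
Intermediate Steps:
A(g) = 2*g
-2*A(2)*23 - 1*48329 = -4*2*23 - 1*48329 = -2*4*23 - 48329 = -8*23 - 48329 = -184 - 48329 = -48513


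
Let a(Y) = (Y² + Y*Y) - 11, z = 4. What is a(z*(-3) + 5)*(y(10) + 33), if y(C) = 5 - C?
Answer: 2436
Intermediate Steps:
a(Y) = -11 + 2*Y² (a(Y) = (Y² + Y²) - 11 = 2*Y² - 11 = -11 + 2*Y²)
a(z*(-3) + 5)*(y(10) + 33) = (-11 + 2*(4*(-3) + 5)²)*((5 - 1*10) + 33) = (-11 + 2*(-12 + 5)²)*((5 - 10) + 33) = (-11 + 2*(-7)²)*(-5 + 33) = (-11 + 2*49)*28 = (-11 + 98)*28 = 87*28 = 2436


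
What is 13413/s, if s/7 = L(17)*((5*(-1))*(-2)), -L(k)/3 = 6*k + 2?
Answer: -4471/7280 ≈ -0.61415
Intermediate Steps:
L(k) = -6 - 18*k (L(k) = -3*(6*k + 2) = -3*(2 + 6*k) = -6 - 18*k)
s = -21840 (s = 7*((-6 - 18*17)*((5*(-1))*(-2))) = 7*((-6 - 306)*(-5*(-2))) = 7*(-312*10) = 7*(-3120) = -21840)
13413/s = 13413/(-21840) = 13413*(-1/21840) = -4471/7280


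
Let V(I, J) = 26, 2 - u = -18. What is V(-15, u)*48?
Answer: 1248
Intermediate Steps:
u = 20 (u = 2 - 1*(-18) = 2 + 18 = 20)
V(-15, u)*48 = 26*48 = 1248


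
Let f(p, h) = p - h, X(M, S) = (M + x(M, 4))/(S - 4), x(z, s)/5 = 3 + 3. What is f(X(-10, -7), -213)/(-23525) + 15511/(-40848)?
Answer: -4108748929/10570441200 ≈ -0.38870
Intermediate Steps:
x(z, s) = 30 (x(z, s) = 5*(3 + 3) = 5*6 = 30)
X(M, S) = (30 + M)/(-4 + S) (X(M, S) = (M + 30)/(S - 4) = (30 + M)/(-4 + S))
f(X(-10, -7), -213)/(-23525) + 15511/(-40848) = ((30 - 10)/(-4 - 7) - 1*(-213))/(-23525) + 15511/(-40848) = (20/(-11) + 213)*(-1/23525) + 15511*(-1/40848) = (-1/11*20 + 213)*(-1/23525) - 15511/40848 = (-20/11 + 213)*(-1/23525) - 15511/40848 = (2323/11)*(-1/23525) - 15511/40848 = -2323/258775 - 15511/40848 = -4108748929/10570441200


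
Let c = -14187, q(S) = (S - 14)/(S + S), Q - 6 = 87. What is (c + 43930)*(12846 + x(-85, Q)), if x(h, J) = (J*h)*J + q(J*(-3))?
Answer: -11988026466787/558 ≈ -2.1484e+10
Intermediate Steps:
Q = 93 (Q = 6 + 87 = 93)
q(S) = (-14 + S)/(2*S) (q(S) = (-14 + S)/((2*S)) = (-14 + S)*(1/(2*S)) = (-14 + S)/(2*S))
x(h, J) = h*J² - (-14 - 3*J)/(6*J) (x(h, J) = (J*h)*J + (-14 + J*(-3))/(2*((J*(-3)))) = h*J² + (-14 - 3*J)/(2*((-3*J))) = h*J² + (-1/(3*J))*(-14 - 3*J)/2 = h*J² - (-14 - 3*J)/(6*J))
(c + 43930)*(12846 + x(-85, Q)) = (-14187 + 43930)*(12846 + (7/3 + (½)*93 - 85*93³)/93) = 29743*(12846 + (7/3 + 93/2 - 85*804357)/93) = 29743*(12846 + (7/3 + 93/2 - 68370345)/93) = 29743*(12846 + (1/93)*(-410221777/6)) = 29743*(12846 - 410221777/558) = 29743*(-403053709/558) = -11988026466787/558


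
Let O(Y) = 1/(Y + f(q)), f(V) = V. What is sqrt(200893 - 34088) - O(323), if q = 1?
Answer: -1/324 + sqrt(166805) ≈ 408.41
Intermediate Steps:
O(Y) = 1/(1 + Y) (O(Y) = 1/(Y + 1) = 1/(1 + Y))
sqrt(200893 - 34088) - O(323) = sqrt(200893 - 34088) - 1/(1 + 323) = sqrt(166805) - 1/324 = -1/324 + sqrt(166805)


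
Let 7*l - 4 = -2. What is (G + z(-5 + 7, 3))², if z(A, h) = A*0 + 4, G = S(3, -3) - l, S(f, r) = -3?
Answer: 25/49 ≈ 0.51020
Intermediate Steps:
l = 2/7 (l = 4/7 + (⅐)*(-2) = 4/7 - 2/7 = 2/7 ≈ 0.28571)
G = -23/7 (G = -3 - 1*2/7 = -3 - 2/7 = -23/7 ≈ -3.2857)
z(A, h) = 4 (z(A, h) = 0 + 4 = 4)
(G + z(-5 + 7, 3))² = (-23/7 + 4)² = (5/7)² = 25/49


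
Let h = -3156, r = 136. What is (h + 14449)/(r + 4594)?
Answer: 11293/4730 ≈ 2.3875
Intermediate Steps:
(h + 14449)/(r + 4594) = (-3156 + 14449)/(136 + 4594) = 11293/4730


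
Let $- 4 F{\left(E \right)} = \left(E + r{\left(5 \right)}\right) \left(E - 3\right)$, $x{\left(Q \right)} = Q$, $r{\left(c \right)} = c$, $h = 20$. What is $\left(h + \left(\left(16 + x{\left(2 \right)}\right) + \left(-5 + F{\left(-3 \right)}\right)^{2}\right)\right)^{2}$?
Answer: $1764$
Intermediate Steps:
$F{\left(E \right)} = - \frac{\left(-3 + E\right) \left(5 + E\right)}{4}$ ($F{\left(E \right)} = - \frac{\left(E + 5\right) \left(E - 3\right)}{4} = - \frac{\left(5 + E\right) \left(-3 + E\right)}{4} = - \frac{\left(-3 + E\right) \left(5 + E\right)}{4}$)
$\left(h + \left(\left(16 + x{\left(2 \right)}\right) + \left(-5 + F{\left(-3 \right)}\right)^{2}\right)\right)^{2} = \left(20 + \left(\left(16 + 2\right) + \left(-5 - \left(- \frac{21}{4} + \frac{9}{4}\right)\right)^{2}\right)\right)^{2} = \left(20 + \left(18 + \left(-5 + \left(\frac{15}{4} + \frac{3}{2} - \frac{9}{4}\right)\right)^{2}\right)\right)^{2} = \left(20 + \left(18 + \left(-5 + 3\right)^{2}\right)\right)^{2} = \left(20 + \left(18 + \left(-2\right)^{2}\right)\right)^{2} = \left(20 + \left(18 + 4\right)\right)^{2} = \left(20 + 22\right)^{2} = 42^{2} = 1764$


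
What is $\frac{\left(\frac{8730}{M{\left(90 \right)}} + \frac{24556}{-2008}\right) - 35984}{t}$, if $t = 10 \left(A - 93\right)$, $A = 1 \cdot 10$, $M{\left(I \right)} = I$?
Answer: $\frac{18021413}{416660} \approx 43.252$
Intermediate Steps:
$A = 10$
$t = -830$ ($t = 10 \left(10 - 93\right) = 10 \left(-83\right) = -830$)
$\frac{\left(\frac{8730}{M{\left(90 \right)}} + \frac{24556}{-2008}\right) - 35984}{t} = \frac{\left(\frac{8730}{90} + \frac{24556}{-2008}\right) - 35984}{-830} = \left(\left(8730 \cdot \frac{1}{90} + 24556 \left(- \frac{1}{2008}\right)\right) - 35984\right) \left(- \frac{1}{830}\right) = \left(\left(97 - \frac{6139}{502}\right) - 35984\right) \left(- \frac{1}{830}\right) = \left(\frac{42555}{502} - 35984\right) \left(- \frac{1}{830}\right) = \left(- \frac{18021413}{502}\right) \left(- \frac{1}{830}\right) = \frac{18021413}{416660}$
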